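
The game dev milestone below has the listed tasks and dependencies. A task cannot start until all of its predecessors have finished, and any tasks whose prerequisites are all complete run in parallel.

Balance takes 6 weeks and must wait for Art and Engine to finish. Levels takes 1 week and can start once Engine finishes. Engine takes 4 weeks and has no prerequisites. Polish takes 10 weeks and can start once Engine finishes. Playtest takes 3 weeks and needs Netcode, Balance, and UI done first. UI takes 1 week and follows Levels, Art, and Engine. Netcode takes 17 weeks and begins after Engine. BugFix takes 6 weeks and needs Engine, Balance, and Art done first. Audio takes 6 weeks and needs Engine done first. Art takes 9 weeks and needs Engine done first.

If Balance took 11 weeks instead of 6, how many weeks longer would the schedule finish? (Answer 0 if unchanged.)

Critical path before the change: Engine→Art→Balance→BugFix = 4+9+6+6 = 25 giving 25 weeks.
Since Balance is critical, the +5 change carries straight to that chain (now 30 weeks).
The critical path is still Engine→Art→Balance→BugFix; finish is now 30 weeks.
Change in finish: 30 − 25 = +5 weeks.

5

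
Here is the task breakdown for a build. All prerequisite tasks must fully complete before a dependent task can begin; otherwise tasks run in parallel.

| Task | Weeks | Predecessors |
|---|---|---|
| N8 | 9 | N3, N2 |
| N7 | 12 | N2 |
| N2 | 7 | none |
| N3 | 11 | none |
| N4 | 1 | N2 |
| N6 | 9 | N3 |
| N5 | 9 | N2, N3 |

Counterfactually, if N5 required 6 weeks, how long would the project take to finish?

20

Actual critical path: N3→N5 = 11+9 = 20 ⇒ 20 weeks.
Since N5 is critical, the -3 change carries straight to that chain (now 17 weeks).
Now N3→N6 = 11+9 = 20 is longest, so the finish becomes 20 weeks.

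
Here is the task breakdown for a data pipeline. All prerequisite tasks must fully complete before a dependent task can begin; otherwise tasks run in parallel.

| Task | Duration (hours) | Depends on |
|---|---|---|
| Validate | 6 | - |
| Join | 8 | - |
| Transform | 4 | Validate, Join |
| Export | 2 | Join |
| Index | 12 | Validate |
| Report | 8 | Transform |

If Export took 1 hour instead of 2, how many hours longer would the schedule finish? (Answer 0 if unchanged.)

0

Critical path before the change: Join→Transform→Report = 8+4+8 = 20 giving 20 hours.
Export is off the critical path — its longest chain is 10 hours, giving 10 of slack.
The critical path is still Join→Transform→Report; finish is now 20 hours.
Change in finish: 20 − 20 = +0 hours.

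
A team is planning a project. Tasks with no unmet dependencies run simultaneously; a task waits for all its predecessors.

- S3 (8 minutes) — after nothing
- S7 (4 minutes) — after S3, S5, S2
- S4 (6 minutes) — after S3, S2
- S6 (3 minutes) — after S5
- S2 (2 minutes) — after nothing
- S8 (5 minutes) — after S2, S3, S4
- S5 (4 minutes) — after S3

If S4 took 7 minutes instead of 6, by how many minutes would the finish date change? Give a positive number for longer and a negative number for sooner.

Baseline: S3→S4→S8 = 8+6+5 = 19 → 19 minutes.
S4 is on the critical path; changing it to 7 makes that path 20 minutes.
The critical path is still S3→S4→S8; finish is now 20 minutes.
Change in finish: 20 − 19 = +1 minutes.

1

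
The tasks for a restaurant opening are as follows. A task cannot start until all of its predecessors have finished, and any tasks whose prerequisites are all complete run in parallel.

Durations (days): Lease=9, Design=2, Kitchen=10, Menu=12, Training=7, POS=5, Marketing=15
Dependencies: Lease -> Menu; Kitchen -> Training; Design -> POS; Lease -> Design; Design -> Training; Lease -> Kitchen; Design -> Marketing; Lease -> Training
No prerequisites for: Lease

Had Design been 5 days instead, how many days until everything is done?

Baseline: Lease→Design→Marketing = 9+2+15 = 26 → 26 days.
Design is on the critical path; changing it to 5 makes that path 29 days.
That remains the longest chain; total 29 days.

29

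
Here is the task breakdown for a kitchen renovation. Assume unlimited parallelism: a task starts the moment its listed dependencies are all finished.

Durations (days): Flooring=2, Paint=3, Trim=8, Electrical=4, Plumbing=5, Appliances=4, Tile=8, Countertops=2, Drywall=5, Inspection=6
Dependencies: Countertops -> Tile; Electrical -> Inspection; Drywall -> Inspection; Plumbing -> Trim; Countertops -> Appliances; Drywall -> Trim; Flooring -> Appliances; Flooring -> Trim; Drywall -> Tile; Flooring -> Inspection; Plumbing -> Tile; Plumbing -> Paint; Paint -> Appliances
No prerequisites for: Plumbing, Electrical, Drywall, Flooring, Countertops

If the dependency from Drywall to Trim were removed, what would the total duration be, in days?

Original critical path: Plumbing→Tile = 5+8 = 13 ⇒ 13 days.
Dropping Drywall→Trim doesn't change Trim's earliest start (5); another predecessor still binds.
New critical path: Plumbing→Tile = 5+8 = 13 ⇒ 13 days.

13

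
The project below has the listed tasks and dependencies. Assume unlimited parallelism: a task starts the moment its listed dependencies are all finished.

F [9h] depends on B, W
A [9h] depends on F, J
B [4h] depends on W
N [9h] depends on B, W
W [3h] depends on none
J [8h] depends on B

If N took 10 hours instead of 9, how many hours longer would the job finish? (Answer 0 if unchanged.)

0

The binding path is W→B→F→A = 3+4+9+9 = 25; finish at 25 hours.
N is off the critical path — its longest chain is 16 hours, giving 9 of slack.
No other chain overtakes it, so the finish is 25 hours.
Change in finish: 25 − 25 = +0 hours.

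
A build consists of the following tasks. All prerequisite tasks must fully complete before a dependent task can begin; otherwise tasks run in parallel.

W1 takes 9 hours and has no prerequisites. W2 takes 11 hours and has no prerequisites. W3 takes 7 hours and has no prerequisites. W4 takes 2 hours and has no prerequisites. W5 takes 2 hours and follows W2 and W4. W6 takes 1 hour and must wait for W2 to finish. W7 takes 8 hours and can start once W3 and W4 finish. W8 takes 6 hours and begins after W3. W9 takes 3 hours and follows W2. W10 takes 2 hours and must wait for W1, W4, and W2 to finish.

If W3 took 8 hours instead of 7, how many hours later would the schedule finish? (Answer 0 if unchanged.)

Baseline: W3→W7 = 7+8 = 15 → 15 hours.
Since W3 is critical, the +1 change carries straight to that chain (now 16 hours).
That remains the longest chain; total 16 hours.
Change in finish: 16 − 15 = +1 hours.

1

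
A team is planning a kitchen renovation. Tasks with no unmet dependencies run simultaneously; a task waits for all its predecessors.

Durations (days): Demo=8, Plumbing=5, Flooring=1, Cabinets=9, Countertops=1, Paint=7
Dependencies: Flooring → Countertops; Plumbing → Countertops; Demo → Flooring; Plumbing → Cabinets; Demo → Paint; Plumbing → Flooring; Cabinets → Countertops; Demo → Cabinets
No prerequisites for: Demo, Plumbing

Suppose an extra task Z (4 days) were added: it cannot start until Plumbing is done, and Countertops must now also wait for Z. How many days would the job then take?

18

Originally the job takes 18 days.
With Z inserted, Countertops now waits for max(Plumbing, Cabinets, Flooring, Z).
New critical path: Demo→Cabinets→Countertops = 8+9+1 = 18 ⇒ 18 days.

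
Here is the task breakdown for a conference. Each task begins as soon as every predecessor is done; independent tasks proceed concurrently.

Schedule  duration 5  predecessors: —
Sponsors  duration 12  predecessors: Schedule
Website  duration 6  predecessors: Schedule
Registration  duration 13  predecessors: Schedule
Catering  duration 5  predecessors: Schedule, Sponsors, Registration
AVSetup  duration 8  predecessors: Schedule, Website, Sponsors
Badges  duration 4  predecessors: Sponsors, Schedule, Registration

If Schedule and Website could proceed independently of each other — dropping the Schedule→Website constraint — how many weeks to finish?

Before: longest chain Schedule→Sponsors→AVSetup = 5+12+8 = 25, finish 25.
Without Schedule→Website, Website's earliest start moves from 5 to 0.
New critical path: Schedule→Sponsors→AVSetup = 5+12+8 = 25 ⇒ 25 weeks.

25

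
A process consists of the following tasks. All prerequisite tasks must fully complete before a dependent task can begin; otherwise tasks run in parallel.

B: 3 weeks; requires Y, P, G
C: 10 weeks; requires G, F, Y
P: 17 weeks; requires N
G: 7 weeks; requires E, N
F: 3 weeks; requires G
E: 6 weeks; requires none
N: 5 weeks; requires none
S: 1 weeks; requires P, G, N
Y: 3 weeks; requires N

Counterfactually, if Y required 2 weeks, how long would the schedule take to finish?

26

Actual critical path: E→G→F→C = 6+7+3+10 = 26 ⇒ 26 weeks.
The longest path through Y is only 18 weeks, so Y has float 8.
The critical path is still E→G→F→C; finish is now 26 weeks.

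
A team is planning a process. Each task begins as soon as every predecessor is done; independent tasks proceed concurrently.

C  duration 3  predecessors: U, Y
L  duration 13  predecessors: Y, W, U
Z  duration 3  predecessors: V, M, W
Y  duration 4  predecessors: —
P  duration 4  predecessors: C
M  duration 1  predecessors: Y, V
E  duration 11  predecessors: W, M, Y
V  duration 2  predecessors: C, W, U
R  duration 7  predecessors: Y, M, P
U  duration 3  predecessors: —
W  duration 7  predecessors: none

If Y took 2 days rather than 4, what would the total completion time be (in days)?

The binding path is Y→C→V→M→E = 4+3+2+1+11 = 21; finish at 21 days.
Y is on the critical path; changing it to 2 makes that path 19 days.
Now W→V→M→E = 7+2+1+11 = 21 is longest, so the finish becomes 21 days.

21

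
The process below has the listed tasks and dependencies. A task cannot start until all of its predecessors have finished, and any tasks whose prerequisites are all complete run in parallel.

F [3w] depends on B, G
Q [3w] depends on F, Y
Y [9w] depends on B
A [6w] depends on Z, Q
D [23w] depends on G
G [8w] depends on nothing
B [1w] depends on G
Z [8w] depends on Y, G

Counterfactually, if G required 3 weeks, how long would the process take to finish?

27

Critical path before the change: G→B→Y→Z→A = 8+1+9+8+6 = 32 giving 32 weeks.
G lies on that path, so at 3 weeks the path becomes 27 weeks.
No other chain overtakes it, so the finish is 27 weeks.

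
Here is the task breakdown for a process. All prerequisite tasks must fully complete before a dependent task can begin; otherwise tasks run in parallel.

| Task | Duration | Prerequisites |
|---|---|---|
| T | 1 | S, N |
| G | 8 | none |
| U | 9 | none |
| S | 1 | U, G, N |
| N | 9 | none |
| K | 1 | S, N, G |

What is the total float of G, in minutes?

U→S→K = 9+1+1 = 11 sets the makespan at 11 minutes.
The longest chain containing G totals 10 minutes.
Slack of G = 1 − 0 = 1 minute.

1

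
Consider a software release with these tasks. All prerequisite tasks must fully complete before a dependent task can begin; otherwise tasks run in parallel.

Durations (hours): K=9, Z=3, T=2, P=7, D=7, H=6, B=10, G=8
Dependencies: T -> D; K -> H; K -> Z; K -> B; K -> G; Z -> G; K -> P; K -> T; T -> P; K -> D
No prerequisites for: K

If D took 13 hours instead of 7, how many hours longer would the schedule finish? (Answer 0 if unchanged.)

Baseline: K→Z→G = 9+3+8 = 20 → 20 hours.
D has 2 hours of float (longest path through it is 18).
The binding chain switches to K→T→D = 9+2+13 = 24; finish 24 hours.
Change in finish: 24 − 20 = +4 hours.

4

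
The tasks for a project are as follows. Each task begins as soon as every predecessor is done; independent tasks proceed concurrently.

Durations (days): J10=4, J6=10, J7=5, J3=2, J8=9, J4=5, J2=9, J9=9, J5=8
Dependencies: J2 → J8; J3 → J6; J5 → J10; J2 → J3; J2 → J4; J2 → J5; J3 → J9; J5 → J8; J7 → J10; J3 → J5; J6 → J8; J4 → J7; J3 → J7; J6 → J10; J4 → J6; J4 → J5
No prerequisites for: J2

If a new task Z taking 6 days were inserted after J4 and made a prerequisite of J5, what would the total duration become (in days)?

Originally the project takes 33 days.
With Z inserted, J5 now waits for max(J3, J2, J4, Z).
New critical path: J2→J4→Z→J5→J8 = 9+5+6+8+9 = 37 ⇒ 37 days.

37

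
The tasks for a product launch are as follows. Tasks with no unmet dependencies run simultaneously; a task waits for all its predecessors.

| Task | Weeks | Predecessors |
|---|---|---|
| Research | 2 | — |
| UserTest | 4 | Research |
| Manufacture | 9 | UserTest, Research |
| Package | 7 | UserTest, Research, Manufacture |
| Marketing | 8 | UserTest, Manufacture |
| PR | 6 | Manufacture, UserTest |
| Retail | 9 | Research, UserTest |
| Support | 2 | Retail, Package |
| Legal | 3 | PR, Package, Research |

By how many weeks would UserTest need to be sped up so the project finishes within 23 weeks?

Current finish: 25 weeks; target: 23.
UserTest is on every critical path, so each week cut from UserTest cuts the finish by one (this holds down to a finish of 22).
Need 25 − 23 = 2 weeks off UserTest → UserTest becomes 2 weeks, finish becomes 23.

2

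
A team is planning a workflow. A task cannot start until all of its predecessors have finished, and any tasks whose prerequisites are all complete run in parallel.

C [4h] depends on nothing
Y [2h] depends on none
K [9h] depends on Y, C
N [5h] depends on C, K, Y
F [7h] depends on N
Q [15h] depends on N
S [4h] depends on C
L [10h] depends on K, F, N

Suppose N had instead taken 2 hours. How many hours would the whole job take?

32

Critical path before the change: C→K→N→F→L = 4+9+5+7+10 = 35 giving 35 hours.
N lies on that path, so at 2 hours the path becomes 32 hours.
That remains the longest chain; total 32 hours.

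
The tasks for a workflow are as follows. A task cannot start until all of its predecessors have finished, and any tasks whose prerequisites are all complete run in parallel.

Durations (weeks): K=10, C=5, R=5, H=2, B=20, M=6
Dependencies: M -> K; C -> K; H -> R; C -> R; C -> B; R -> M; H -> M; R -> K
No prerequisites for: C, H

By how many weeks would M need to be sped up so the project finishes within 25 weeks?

Current finish: 26 weeks; target: 25.
M is on every critical path, so each week cut from M cuts the finish by one (this holds down to a finish of 25).
Need 26 − 25 = 1 week off M → M becomes 5 weeks, finish becomes 25.

1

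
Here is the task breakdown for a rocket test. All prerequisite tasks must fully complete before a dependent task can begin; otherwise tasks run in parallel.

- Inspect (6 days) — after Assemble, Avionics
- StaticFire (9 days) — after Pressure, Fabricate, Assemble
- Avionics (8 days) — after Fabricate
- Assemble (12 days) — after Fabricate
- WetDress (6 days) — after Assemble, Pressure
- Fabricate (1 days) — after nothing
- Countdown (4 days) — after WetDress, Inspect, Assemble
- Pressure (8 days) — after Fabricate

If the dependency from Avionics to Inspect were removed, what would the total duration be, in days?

Before: longest chain Fabricate→Assemble→WetDress→Countdown = 1+12+6+4 = 23, finish 23.
Dropping Avionics→Inspect doesn't change Inspect's earliest start (13); another predecessor still binds.
After: Fabricate→Assemble→WetDress→Countdown = 1+12+6+4 = 23 → 23 days.

23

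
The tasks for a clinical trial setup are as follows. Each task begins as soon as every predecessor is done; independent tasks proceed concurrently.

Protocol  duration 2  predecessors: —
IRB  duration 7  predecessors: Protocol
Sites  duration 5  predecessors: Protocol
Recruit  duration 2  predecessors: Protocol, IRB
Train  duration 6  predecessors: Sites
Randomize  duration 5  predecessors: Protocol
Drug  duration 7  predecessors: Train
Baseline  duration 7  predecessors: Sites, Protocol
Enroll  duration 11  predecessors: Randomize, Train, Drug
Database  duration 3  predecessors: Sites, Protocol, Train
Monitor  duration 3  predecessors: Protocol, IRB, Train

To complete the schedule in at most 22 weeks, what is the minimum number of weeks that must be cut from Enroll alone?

9

Current finish: 31 weeks; target: 22.
Enroll is on every critical path, so each week cut from Enroll cuts the finish by one (this holds down to a finish of 21).
Need 31 − 22 = 9 weeks off Enroll → Enroll becomes 2 weeks, finish becomes 22.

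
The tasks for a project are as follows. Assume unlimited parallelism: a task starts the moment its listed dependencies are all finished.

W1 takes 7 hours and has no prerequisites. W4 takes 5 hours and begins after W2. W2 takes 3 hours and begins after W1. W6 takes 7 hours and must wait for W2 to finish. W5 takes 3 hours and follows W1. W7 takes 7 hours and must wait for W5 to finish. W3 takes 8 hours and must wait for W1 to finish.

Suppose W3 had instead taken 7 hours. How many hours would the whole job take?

Actual critical path: W1→W2→W6 = 7+3+7 = 17 ⇒ 17 hours.
The longest path through W3 is only 15 hours, so W3 has float 2.
The critical path is still W1→W2→W6; finish is now 17 hours.

17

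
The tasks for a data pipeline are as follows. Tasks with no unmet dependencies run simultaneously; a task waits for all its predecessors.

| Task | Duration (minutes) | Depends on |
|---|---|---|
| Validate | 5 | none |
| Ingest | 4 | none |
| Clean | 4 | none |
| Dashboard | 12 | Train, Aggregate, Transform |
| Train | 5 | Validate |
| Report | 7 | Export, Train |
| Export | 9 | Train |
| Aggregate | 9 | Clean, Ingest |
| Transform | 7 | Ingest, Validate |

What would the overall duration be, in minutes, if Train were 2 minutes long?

Critical path before the change: Validate→Train→Export→Report = 5+5+9+7 = 26 giving 26 minutes.
Train lies on that path, so at 2 minutes the path becomes 23 minutes.
New critical path: Ingest→Aggregate→Dashboard = 4+9+12 = 25 ⇒ 25 minutes.

25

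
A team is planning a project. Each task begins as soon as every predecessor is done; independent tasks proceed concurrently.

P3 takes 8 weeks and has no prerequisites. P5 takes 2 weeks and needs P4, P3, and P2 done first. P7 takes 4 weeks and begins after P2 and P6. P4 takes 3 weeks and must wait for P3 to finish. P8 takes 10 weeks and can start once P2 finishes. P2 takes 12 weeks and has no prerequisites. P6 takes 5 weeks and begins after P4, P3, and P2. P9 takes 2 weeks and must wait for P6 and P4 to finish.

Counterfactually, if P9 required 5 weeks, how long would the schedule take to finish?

22

As given, the longest chain is P2→P8 = 12+10 = 22, so the finish is 22 weeks.
P9 is off the critical path — its longest chain is 19 weeks, giving 3 of slack.
New critical path: P2→P6→P9 = 12+5+5 = 22 ⇒ 22 weeks.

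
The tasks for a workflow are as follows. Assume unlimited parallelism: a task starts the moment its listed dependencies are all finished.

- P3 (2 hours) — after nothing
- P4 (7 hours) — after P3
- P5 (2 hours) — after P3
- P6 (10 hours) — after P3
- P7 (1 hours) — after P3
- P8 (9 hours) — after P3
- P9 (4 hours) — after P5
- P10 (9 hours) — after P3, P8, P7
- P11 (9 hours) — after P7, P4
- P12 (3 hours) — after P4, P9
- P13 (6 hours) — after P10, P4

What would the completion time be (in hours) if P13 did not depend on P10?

20

Before: longest chain P3→P8→P10→P13 = 2+9+9+6 = 26, finish 26.
Without P10→P13, P13's earliest start moves from 20 to 9.
New critical path: P3→P8→P10 = 2+9+9 = 20 ⇒ 20 hours.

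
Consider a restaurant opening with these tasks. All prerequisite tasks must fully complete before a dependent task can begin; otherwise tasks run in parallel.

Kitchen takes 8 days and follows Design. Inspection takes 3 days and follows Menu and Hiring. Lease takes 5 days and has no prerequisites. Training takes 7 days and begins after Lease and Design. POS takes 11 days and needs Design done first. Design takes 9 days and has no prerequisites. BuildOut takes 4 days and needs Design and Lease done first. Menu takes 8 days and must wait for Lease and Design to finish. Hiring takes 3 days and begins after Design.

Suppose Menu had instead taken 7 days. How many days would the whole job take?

Critical path before the change: Design→Menu→Inspection = 9+8+3 = 20 giving 20 days.
Menu lies on that path, so at 7 days the path becomes 19 days.
New critical path: Design→POS = 9+11 = 20 ⇒ 20 days.

20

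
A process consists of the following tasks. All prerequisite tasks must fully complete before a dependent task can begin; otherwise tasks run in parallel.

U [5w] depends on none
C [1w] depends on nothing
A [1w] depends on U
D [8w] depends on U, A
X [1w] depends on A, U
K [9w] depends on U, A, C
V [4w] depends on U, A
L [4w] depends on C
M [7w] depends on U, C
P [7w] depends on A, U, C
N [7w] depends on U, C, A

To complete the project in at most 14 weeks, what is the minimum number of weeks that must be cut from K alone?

Current finish: 15 weeks; target: 14.
K is on every critical path, so each week cut from K cuts the finish by one (this holds down to a finish of 14).
Need 15 − 14 = 1 week off K → K becomes 8 weeks, finish becomes 14.

1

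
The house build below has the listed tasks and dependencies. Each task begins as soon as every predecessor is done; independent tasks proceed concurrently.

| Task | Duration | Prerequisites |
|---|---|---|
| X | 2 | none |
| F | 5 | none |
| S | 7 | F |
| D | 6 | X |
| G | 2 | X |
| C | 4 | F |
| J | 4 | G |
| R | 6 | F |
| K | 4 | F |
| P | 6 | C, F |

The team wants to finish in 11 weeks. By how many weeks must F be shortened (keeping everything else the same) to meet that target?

Current finish: 15 weeks; target: 11.
F is on every critical path, so each week cut from F cuts the finish by one (this holds down to a finish of 11).
Need 15 − 11 = 4 weeks off F → F becomes 1 week, finish becomes 11.

4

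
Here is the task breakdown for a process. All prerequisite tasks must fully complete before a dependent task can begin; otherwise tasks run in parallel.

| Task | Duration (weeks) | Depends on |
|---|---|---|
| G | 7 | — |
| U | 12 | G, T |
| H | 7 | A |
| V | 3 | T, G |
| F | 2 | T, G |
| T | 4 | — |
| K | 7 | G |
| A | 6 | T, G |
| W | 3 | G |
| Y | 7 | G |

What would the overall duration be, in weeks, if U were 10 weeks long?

20

Baseline: G→A→H = 7+6+7 = 20 → 20 weeks.
U is off the critical path — its longest chain is 19 weeks, giving 1 of slack.
That remains the longest chain; total 20 weeks.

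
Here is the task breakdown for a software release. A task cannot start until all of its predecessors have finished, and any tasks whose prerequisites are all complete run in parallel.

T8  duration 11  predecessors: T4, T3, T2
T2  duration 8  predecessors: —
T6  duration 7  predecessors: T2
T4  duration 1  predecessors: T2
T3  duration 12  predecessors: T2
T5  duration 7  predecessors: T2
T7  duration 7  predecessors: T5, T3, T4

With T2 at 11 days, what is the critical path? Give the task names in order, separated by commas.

T2, T3, T8

The binding path is T2→T3→T8 = 8+12+11 = 31; finish at 31 days.
Since T2 is critical, the +3 change carries straight to that chain (now 34 days).
No other chain overtakes it, so the finish is 34 days.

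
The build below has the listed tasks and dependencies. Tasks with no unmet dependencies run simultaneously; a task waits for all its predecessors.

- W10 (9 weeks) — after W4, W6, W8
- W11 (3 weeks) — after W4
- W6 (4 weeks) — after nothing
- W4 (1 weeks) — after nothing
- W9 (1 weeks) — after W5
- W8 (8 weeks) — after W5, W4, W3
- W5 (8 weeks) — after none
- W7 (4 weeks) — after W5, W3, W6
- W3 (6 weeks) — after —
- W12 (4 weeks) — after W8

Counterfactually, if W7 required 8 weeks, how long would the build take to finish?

The binding path is W5→W8→W10 = 8+8+9 = 25; finish at 25 weeks.
The longest path through W7 is only 12 weeks, so W7 has float 13.
The critical path is still W5→W8→W10; finish is now 25 weeks.

25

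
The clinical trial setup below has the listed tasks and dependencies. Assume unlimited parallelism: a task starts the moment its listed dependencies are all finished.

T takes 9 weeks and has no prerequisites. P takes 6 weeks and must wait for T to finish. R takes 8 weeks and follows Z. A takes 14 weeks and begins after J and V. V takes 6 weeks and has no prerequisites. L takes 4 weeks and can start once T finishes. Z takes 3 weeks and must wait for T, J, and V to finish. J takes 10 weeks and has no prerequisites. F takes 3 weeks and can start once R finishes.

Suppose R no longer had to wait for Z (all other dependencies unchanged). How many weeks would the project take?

With the dependency in place, J→Z→R→F = 10+3+8+3 = 24 sets the finish at 24 weeks.
Without Z→R, R's earliest start moves from 13 to 0.
After: J→A = 10+14 = 24 → 24 weeks.

24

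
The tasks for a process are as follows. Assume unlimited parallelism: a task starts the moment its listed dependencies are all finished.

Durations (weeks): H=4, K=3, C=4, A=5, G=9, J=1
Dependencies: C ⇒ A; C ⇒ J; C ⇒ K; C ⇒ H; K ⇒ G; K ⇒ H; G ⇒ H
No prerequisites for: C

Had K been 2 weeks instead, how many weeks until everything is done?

The binding path is C→K→G→H = 4+3+9+4 = 20; finish at 20 weeks.
K is on the critical path; changing it to 2 makes that path 19 weeks.
The critical path is still C→K→G→H; finish is now 19 weeks.

19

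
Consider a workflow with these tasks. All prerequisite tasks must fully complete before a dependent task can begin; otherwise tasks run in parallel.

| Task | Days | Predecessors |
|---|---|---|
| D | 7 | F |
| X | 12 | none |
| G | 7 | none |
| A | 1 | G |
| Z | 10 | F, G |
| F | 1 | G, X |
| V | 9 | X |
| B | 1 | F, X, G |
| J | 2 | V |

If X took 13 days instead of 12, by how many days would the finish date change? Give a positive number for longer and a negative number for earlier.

1

Actual critical path: X→F→Z = 12+1+10 = 23 ⇒ 23 days.
X is on the critical path; changing it to 13 makes that path 24 days.
No other chain overtakes it, so the finish is 24 days.
Change in finish: 24 − 23 = +1 days.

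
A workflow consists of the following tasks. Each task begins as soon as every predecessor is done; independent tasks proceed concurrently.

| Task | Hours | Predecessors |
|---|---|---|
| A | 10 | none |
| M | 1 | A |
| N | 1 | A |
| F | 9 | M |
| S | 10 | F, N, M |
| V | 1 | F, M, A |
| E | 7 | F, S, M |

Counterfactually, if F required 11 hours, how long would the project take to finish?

39

Actual critical path: A→M→F→S→E = 10+1+9+10+7 = 37 ⇒ 37 hours.
Since F is critical, the +2 change carries straight to that chain (now 39 hours).
That remains the longest chain; total 39 hours.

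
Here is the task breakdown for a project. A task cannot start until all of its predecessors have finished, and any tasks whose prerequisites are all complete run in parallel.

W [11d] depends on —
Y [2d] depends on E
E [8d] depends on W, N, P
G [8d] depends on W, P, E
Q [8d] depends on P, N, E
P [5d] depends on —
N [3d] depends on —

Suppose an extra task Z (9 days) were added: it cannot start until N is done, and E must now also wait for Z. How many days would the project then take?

28

Originally the project takes 27 days.
With Z inserted, E now waits for max(W, N, P, Z).
New critical path: N→Z→E→G = 3+9+8+8 = 28 ⇒ 28 days.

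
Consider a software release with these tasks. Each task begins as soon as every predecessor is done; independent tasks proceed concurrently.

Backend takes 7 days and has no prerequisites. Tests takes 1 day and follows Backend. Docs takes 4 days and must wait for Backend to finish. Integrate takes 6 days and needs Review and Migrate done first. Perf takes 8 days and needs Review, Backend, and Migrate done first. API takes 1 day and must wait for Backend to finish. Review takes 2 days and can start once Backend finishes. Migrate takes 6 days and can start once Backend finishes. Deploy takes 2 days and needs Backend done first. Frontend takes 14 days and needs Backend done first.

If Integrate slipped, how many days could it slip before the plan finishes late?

2

Critical path: Backend→Frontend = 7+14 = 21, so the finish is 21 days.
Integrate finishes as early as 19 and must finish by 21.
So Integrate can slip 21 − 19 = 2 days.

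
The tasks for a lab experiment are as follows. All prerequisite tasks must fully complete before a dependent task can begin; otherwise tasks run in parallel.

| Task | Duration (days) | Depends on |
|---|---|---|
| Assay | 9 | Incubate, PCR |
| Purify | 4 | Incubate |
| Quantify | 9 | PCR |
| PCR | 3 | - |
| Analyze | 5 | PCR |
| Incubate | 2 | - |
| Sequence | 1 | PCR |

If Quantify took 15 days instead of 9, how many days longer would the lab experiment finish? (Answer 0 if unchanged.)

The binding path is PCR→Quantify = 3+9 = 12; finish at 12 days.
Since Quantify is critical, the +6 change carries straight to that chain (now 18 days).
No other chain overtakes it, so the finish is 18 days.
Change in finish: 18 − 12 = +6 days.

6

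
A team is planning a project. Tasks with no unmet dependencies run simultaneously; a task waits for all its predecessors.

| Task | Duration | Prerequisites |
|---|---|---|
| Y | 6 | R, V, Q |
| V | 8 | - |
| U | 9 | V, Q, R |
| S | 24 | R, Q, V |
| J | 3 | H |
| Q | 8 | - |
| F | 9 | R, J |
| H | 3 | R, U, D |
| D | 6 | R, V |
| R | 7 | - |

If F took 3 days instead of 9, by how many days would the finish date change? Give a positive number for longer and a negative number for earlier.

As given, the longest chain is Q→U→H→J→F = 8+9+3+3+9 = 32, so the finish is 32 days.
F lies on that path, so at 3 days the path becomes 26 days.
Now Q→S = 8+24 = 32 is longest, so the finish becomes 32 days.
Change in finish: 32 − 32 = +0 days.

0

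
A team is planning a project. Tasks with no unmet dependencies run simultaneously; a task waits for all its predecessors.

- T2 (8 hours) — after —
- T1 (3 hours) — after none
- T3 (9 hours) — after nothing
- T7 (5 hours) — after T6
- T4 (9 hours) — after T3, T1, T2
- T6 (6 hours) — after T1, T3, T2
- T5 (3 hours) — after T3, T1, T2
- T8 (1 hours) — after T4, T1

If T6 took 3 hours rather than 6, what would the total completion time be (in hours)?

19

As given, the longest chain is T3→T6→T7 = 9+6+5 = 20, so the finish is 20 hours.
T6 is on the critical path; changing it to 3 makes that path 17 hours.
The binding chain switches to T3→T4→T8 = 9+9+1 = 19; finish 19 hours.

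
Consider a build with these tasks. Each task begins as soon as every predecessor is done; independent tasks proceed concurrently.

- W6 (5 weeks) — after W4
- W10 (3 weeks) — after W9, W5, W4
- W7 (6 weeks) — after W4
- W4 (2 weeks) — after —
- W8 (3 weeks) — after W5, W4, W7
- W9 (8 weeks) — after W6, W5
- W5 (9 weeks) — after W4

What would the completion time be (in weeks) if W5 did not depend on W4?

20

Original critical path: W4→W5→W9→W10 = 2+9+8+3 = 22 ⇒ 22 weeks.
Without W4→W5, W5's earliest start moves from 2 to 0.
New critical path: W5→W9→W10 = 9+8+3 = 20 ⇒ 20 weeks.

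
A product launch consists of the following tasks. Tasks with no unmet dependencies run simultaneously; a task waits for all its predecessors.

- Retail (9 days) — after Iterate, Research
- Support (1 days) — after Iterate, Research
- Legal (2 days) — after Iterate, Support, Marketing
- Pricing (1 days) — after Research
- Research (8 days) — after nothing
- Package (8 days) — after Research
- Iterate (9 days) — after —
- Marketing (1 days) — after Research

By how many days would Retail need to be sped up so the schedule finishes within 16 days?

2

Current finish: 18 days; target: 16.
Retail is on every critical path, so each day cut from Retail cuts the finish by one (this holds down to a finish of 16).
Need 18 − 16 = 2 days off Retail → Retail becomes 7 days, finish becomes 16.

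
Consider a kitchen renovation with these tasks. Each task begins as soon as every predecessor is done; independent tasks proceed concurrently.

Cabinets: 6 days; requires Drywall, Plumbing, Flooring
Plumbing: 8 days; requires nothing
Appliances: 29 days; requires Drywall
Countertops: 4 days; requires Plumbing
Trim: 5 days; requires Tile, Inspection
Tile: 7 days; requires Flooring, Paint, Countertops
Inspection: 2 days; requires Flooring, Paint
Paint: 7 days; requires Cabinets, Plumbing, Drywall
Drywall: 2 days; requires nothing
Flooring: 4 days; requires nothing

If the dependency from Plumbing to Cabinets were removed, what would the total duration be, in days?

With the dependency in place, Plumbing→Cabinets→Paint→Tile→Trim = 8+6+7+7+5 = 33 sets the finish at 33 days.
Without Plumbing→Cabinets, Cabinets's earliest start moves from 8 to 4.
After: Drywall→Appliances = 2+29 = 31 → 31 days.

31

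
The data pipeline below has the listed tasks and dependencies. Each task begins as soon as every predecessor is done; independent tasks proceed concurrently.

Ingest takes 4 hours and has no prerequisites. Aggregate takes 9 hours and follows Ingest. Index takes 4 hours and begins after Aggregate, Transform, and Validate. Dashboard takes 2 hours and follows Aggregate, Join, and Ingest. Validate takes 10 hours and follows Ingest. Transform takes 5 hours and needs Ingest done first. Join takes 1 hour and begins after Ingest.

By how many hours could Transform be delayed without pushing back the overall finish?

5

Critical path: Ingest→Validate→Index = 4+10+4 = 18, so the finish is 18 hours.
Transform finishes as early as 9 and must finish by 14.
So Transform can slip 14 − 9 = 5 hours.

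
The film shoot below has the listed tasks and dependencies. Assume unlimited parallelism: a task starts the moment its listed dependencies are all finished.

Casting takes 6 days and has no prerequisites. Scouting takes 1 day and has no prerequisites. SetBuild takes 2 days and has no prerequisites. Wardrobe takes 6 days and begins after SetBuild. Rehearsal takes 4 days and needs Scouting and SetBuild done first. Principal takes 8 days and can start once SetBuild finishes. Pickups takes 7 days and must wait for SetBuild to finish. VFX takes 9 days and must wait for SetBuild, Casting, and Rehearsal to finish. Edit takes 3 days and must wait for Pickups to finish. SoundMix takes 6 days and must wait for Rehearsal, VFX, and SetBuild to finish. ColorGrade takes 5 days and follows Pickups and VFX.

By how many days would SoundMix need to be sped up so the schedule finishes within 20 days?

1

Current finish: 21 days; target: 20.
SoundMix is on every critical path, so each day cut from SoundMix cuts the finish by one (this holds down to a finish of 20).
Need 21 − 20 = 1 day off SoundMix → SoundMix becomes 5 days, finish becomes 20.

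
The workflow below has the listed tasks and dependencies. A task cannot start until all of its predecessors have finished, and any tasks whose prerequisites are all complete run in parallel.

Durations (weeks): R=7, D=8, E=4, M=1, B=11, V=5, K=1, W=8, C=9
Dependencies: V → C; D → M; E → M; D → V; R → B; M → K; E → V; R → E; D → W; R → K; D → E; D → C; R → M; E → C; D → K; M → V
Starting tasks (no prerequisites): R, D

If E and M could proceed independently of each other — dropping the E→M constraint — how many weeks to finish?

Before: longest chain D→E→M→V→C = 8+4+1+5+9 = 27, finish 27.
Without E→M, M's earliest start moves from 12 to 8.
After: D→E→V→C = 8+4+5+9 = 26 → 26 weeks.

26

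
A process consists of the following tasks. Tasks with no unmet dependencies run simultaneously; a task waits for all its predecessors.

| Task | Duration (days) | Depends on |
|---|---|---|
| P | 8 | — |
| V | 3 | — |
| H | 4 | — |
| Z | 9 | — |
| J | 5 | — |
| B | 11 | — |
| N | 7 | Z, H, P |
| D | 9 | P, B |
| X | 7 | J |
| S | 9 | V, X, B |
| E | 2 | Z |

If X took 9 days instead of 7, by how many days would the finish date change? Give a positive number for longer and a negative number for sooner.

Baseline: J→X→S = 5+7+9 = 21 → 21 days.
X is on the critical path; changing it to 9 makes that path 23 days.
The critical path is still J→X→S; finish is now 23 days.
Change in finish: 23 − 21 = +2 days.

2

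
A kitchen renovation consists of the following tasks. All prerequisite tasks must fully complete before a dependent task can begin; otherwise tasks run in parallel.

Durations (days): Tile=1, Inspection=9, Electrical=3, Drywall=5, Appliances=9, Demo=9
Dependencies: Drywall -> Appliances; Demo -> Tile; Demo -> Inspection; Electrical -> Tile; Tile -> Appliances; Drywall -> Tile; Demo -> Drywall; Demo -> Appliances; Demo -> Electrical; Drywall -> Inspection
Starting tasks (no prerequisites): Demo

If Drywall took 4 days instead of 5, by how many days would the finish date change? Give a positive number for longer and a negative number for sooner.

Critical path before the change: Demo→Drywall→Tile→Appliances = 9+5+1+9 = 24 giving 24 days.
Drywall is on the critical path; changing it to 4 makes that path 23 days.
No other chain overtakes it, so the finish is 23 days.
Change in finish: 23 − 24 = -1 days.

-1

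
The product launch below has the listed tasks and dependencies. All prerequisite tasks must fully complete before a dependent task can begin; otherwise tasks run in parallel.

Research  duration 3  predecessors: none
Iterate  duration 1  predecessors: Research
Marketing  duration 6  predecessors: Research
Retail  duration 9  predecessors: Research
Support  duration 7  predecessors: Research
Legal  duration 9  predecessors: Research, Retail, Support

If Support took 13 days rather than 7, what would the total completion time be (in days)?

Baseline: Research→Retail→Legal = 3+9+9 = 21 → 21 days.
Support has 2 days of float (longest path through it is 19).
New critical path: Research→Support→Legal = 3+13+9 = 25 ⇒ 25 days.

25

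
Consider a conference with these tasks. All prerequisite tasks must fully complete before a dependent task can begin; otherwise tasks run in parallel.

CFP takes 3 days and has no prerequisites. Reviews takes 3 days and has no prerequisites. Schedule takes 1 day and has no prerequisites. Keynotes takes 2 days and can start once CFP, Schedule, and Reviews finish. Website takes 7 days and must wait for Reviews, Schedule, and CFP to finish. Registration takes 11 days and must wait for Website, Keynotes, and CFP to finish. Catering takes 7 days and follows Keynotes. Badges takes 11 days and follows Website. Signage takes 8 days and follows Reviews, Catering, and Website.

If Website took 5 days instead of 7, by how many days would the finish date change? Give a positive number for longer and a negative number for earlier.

Baseline: CFP→Website→Registration = 3+7+11 = 21 → 21 days.
Website is on the critical path; changing it to 5 makes that path 19 days.
New critical path: CFP→Keynotes→Catering→Signage = 3+2+7+8 = 20 ⇒ 20 days.
Change in finish: 20 − 21 = -1 days.

-1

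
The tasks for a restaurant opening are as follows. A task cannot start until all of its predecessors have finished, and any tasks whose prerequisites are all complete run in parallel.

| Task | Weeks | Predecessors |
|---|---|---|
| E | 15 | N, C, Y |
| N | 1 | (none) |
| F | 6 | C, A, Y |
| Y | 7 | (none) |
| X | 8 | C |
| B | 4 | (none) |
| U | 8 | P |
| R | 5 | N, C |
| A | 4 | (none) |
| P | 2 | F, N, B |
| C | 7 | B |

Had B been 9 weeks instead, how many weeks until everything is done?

The binding path is B→C→F→P→U = 4+7+6+2+8 = 27; finish at 27 weeks.
Since B is critical, the +5 change carries straight to that chain (now 32 weeks).
That remains the longest chain; total 32 weeks.

32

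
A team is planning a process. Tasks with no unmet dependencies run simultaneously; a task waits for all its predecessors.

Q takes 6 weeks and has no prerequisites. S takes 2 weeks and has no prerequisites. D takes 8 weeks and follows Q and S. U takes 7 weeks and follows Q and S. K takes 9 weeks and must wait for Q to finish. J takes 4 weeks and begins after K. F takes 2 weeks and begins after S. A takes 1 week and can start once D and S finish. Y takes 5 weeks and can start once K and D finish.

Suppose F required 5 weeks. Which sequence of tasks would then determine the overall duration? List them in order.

Q, K, Y

Baseline: Q→K→Y = 6+9+5 = 20 → 20 weeks.
F is off the critical path — its longest chain is 4 weeks, giving 16 of slack.
No other chain overtakes it, so the finish is 20 weeks.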